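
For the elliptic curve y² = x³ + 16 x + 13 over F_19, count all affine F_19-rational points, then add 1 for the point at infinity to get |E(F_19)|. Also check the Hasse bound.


Affine points = {(1, 7), (1, 12), (5, 3), (5, 16), (8, 8), (8, 11), (11, 0), (13, 9), (13, 10), (14, 6), (14, 13), (17, 7), (17, 12)}; affine count = 13; |E(F_19)| = 14.

Discriminant check: Δ ∝ 4a³ + 27b² = 4·16³ + 27·13² = 4·4096 + 27·169 ≡ 9 (mod 19). Nonzero ⇒ E is nonsingular.
For each x ∈ F_19, compute rhs = x³ + 16·x + 13 mod 19, then count y ∈ F_19 with y² ≡ rhs.
  x = 0: rhs = 13, matching y values: none (0 points).
  x = 1: rhs = 11, matching y values: 7, 12 (2 points).
  x = 2: rhs = 15, matching y values: none (0 points).
  x = 3: rhs = 12, matching y values: none (0 points).
  x = 4: rhs = 8, matching y values: none (0 points).
  x = 5: rhs = 9, matching y values: 3, 16 (2 points).
  x = 6: rhs = 2, matching y values: none (0 points).
  x = 7: rhs = 12, matching y values: none (0 points).
  x = 8: rhs = 7, matching y values: 8, 11 (2 points).
  x = 9: rhs = 12, matching y values: none (0 points).
  x = 10: rhs = 14, matching y values: none (0 points).
  x = 11: rhs = 0, matching y values: 0 (1 points).
  x = 12: rhs = 14, matching y values: none (0 points).
  x = 13: rhs = 5, matching y values: 9, 10 (2 points).
  x = 14: rhs = 17, matching y values: 6, 13 (2 points).
  x = 15: rhs = 18, matching y values: none (0 points).
  x = 16: rhs = 14, matching y values: none (0 points).
  x = 17: rhs = 11, matching y values: 7, 12 (2 points).
  x = 18: rhs = 15, matching y values: none (0 points).
Total affine count: 13.
Full point count |E(F_19)| = 13 + 1 = 14.
Hasse bound: |14 − (19+1)| = |-6| = 6 ≤ 2√19 ≈ 8.7178 ✓.


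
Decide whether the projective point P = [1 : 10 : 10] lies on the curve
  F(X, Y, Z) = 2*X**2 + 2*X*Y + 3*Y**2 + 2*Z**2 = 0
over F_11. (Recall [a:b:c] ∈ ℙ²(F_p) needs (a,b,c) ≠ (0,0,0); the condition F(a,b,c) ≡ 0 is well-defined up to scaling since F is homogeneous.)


F(1,10,10) ≡ 5 (mod 11); P is NOT on the curve.

Evaluate F(1, 10, 10) term-by-term (mod 11).
  2*X**2 ↦ 2·1·1·1 = 2
  2*X*Y ↦ 2·1·10·1 = 20
  3*Y**2 ↦ 3·1·100·1 = 300
  2*Z**2 ↦ 2·1·1·100 = 200
Sum: F(1, 10, 10) = (2) + (20) + (300) + (200) = 522.
Reducing mod 11: 522 ≡ 5 (mod 11).
Since F(a, b, c) ≡ 5 ≠ 0 (mod 11), P does NOT lie on the curve.


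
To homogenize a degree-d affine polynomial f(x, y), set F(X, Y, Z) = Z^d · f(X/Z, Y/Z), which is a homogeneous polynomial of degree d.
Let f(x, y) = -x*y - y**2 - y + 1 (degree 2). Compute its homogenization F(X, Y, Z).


F(X, Y, Z) = -X*Y - Y**2 - Y*Z + Z**2

deg(f) = 2.
Substitute x = X/Z, y = Y/Z into f, then multiply by Z^2.
  monomial -1·x^1·y^1 ↦ -1·X^1·Y^1·Z^0.
  monomial -1·x^0·y^2 ↦ -1·X^0·Y^2·Z^0.
  monomial -1·x^0·y^1 ↦ -1·X^0·Y^1·Z^1.
  monomial 1·x^0·y^0 ↦ 1·X^0·Y^0·Z^2.
Collecting: F(X, Y, Z) = -X*Y - Y**2 - Y*Z + Z**2.


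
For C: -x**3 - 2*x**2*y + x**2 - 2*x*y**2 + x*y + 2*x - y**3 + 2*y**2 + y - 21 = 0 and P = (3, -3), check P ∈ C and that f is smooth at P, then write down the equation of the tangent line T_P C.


Tangent line at P: -4*x - 17*y - 39 = 0.

Step 1: f(3, -3) = 0, so P lies on C.
Step 2: partial derivatives
  f_x(x, y) = -3*x**2 - 4*x*y + 2*x - 2*y**2 + y + 2, f_y(x, y) = -2*x**2 - 4*x*y + x - 3*y**2 + 4*y + 1.
  f_x(P) = -4, f_y(P) = -17 (gradient nonzero, so P is smooth).
Step 3: tangent line at P: -4·(x − 3) + -17·(y − -3) = 0.
Expanding: -4*x - 17*y - 39 = 0.


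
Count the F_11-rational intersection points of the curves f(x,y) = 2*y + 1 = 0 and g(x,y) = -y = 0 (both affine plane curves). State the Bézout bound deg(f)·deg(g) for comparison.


Common zeros: ∅; count = 0; Bézout bound = 1.

deg(f) = 1, deg(g) = 1, so Bézout bound = 1.
Scan x ∈ F_11. For each x, list the y ∈ F_11 with f(x, y) ≡ 0 and those with g(x, y) ≡ 0 (mod 11); the common zeros in that column are the intersection.
  x = 0: f ≡ 0 at y ∈ {5}; g ≡ 0 at y ∈ {0}; common: ∅.
  x = 1: f ≡ 0 at y ∈ {5}; g ≡ 0 at y ∈ {0}; common: ∅.
  x = 2: f ≡ 0 at y ∈ {5}; g ≡ 0 at y ∈ {0}; common: ∅.
  x = 3: f ≡ 0 at y ∈ {5}; g ≡ 0 at y ∈ {0}; common: ∅.
  x = 4: f ≡ 0 at y ∈ {5}; g ≡ 0 at y ∈ {0}; common: ∅.
  x = 5: f ≡ 0 at y ∈ {5}; g ≡ 0 at y ∈ {0}; common: ∅.
  x = 6: f ≡ 0 at y ∈ {5}; g ≡ 0 at y ∈ {0}; common: ∅.
  x = 7: f ≡ 0 at y ∈ {5}; g ≡ 0 at y ∈ {0}; common: ∅.
  x = 8: f ≡ 0 at y ∈ {5}; g ≡ 0 at y ∈ {0}; common: ∅.
  x = 9: f ≡ 0 at y ∈ {5}; g ≡ 0 at y ∈ {0}; common: ∅.
  x = 10: f ≡ 0 at y ∈ {5}; g ≡ 0 at y ∈ {0}; common: ∅.
Collecting: common zeros = ∅, so the count is 0.
Comparison with the Bézout bound: 0 ≤ 1 = deg(f)·deg(g), as expected for curves with no common component (the affine F_11-count falls short of the bound because intersections may lie at infinity, over extension fields, or carry multiplicity).


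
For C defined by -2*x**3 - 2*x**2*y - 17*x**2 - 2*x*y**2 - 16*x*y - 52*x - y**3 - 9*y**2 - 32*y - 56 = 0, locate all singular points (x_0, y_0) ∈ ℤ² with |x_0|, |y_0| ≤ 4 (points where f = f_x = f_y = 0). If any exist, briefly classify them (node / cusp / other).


Singular points: {(-2, -2)}; classification: node.

Compute partial derivatives:
  f_x = -6*x**2 - 4*x*y - 34*x - 2*y**2 - 16*y - 52.
  f_y = -2*x**2 - 4*x*y - 16*x - 3*y**2 - 18*y - 32.
Scan x_0 ∈ {−4, ..., 4}. For each x_0, f_y(x_0, y) is a polynomial in y; find its integer roots y ∈ {−4, ..., 4}, then test f_x and f at those candidates.
  x = -4: f_y(-4, y) = -3*y**2 - 2*y; vanishes at y ∈ {0}. (-4, 0): f_x = -12 ≠ 0.
  x = -3: f_y(-3, y) = -3*y**2 - 6*y - 2; no integer root y with |y| ≤ 4.
  x = -2: f_y(-2, y) = -3*y**2 - 10*y - 8; vanishes at y ∈ {-2}. (-2, -2): f_x = 0, f = 0 — SINGULAR.
  x = -1: f_y(-1, y) = -3*y**2 - 14*y - 18; no integer root y with |y| ≤ 4.
  x = 0: f_y(0, y) = -3*y**2 - 18*y - 32; no integer root y with |y| ≤ 4.
  x = 1: f_y(1, y) = -3*y**2 - 22*y - 50; no integer root y with |y| ≤ 4.
  x = 2: f_y(2, y) = -3*y**2 - 26*y - 72; no integer root y with |y| ≤ 4.
  x = 3: f_y(3, y) = -3*y**2 - 30*y - 98; no integer root y with |y| ≤ 4.
  x = 4: f_y(4, y) = -3*y**2 - 34*y - 128; no integer root y with |y| ≤ 4.
Only singular point on the grid: (-2, -2).
Classify: substitute x = -2 + u, y = -2 + v and expand: f = -2*u**3 - 2*u**2*v - u**2 - 2*u*v**2 - v**3 + v**2.
No constant or linear terms (consistent with a singular point). Quadratic part: -u**2 + v**2. Cubic part: -2*u**3 - 2*u**2*v - 2*u*v**2 - v**3.
The quadratic part v**2 - u**2 = (v − u)(v + u) splits into two distinct linear factors, so there are two distinct tangent lines y − -2 = ±(x − -2) — this is a node (ordinary double point).
Classification: node.


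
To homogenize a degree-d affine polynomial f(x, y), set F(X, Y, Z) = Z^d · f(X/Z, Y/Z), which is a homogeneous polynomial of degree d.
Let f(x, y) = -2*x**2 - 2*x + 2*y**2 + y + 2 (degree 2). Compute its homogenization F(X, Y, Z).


F(X, Y, Z) = -2*X**2 - 2*X*Z + 2*Y**2 + Y*Z + 2*Z**2

deg(f) = 2.
Substitute x = X/Z, y = Y/Z into f, then multiply by Z^2.
  monomial -2·x^2·y^0 ↦ -2·X^2·Y^0·Z^0.
  monomial -2·x^1·y^0 ↦ -2·X^1·Y^0·Z^1.
  monomial 2·x^0·y^2 ↦ 2·X^0·Y^2·Z^0.
  monomial 1·x^0·y^1 ↦ 1·X^0·Y^1·Z^1.
  monomial 2·x^0·y^0 ↦ 2·X^0·Y^0·Z^2.
Collecting: F(X, Y, Z) = -2*X**2 - 2*X*Z + 2*Y**2 + Y*Z + 2*Z**2.


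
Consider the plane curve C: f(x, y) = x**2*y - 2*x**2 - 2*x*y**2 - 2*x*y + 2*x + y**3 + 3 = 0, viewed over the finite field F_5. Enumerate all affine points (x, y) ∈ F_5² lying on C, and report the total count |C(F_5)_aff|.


Affine F_5-points: {(0, 3), (2, 3), (4, 1)}; count = 3.

For each of the 25 pairs (x, y) ∈ F_5², evaluate f(x, y) mod 5. Record the zeros.
  x = 0: [0↦3, 1↦4, 2↦1, 3↦0, 4↦2]  zeros at y ∈ {3}
  x = 1: [0↦3, 1↦1, 2↦1, 3↦4, 4↦1]  zeros at y ∈ ∅
  x = 2: [0↦4, 1↦1, 2↦1, 3↦0, 4↦4]  zeros at y ∈ {3}
  x = 3: [0↦1, 1↦4, 2↦1, 3↦3, 4↦1]  zeros at y ∈ ∅
  x = 4: [0↦4, 1↦0, 2↦1, 3↦3, 4↦2]  zeros at y ∈ {1}
Collecting zeros: affine points = {(0, 3), (2, 3), (4, 1)}.
Total count |C(F_5)_aff| = 3.


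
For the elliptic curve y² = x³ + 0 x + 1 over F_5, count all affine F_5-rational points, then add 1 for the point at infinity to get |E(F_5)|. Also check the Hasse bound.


Affine points = {(0, 1), (0, 4), (2, 2), (2, 3), (4, 0)}; affine count = 5; |E(F_5)| = 6.

Discriminant check: Δ ∝ 4a³ + 27b² = 4·0³ + 27·1² = 4·0 + 27·1 ≡ 2 (mod 5). Nonzero ⇒ E is nonsingular.
For each x ∈ F_5, compute rhs = x³ + 0·x + 1 mod 5, then count y ∈ F_5 with y² ≡ rhs.
  x = 0: rhs = 1, matching y values: 1, 4 (2 points).
  x = 1: rhs = 2, matching y values: none (0 points).
  x = 2: rhs = 4, matching y values: 2, 3 (2 points).
  x = 3: rhs = 3, matching y values: none (0 points).
  x = 4: rhs = 0, matching y values: 0 (1 points).
Total affine count: 5.
Full point count |E(F_5)| = 5 + 1 = 6.
Hasse bound: |6 − (5+1)| = |0| = 0 ≤ 2√5 ≈ 4.4721 ✓.


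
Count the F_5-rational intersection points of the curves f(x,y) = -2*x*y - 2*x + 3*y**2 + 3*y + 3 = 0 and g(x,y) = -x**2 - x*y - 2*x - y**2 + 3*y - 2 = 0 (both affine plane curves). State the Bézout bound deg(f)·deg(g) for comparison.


Common zeros: {(1, 2)}; count = 1; Bézout bound = 4.

deg(f) = 2, deg(g) = 2, so Bézout bound = 4.
Scan x ∈ F_5. For each x, list the y ∈ F_5 with f(x, y) ≡ 0 and those with g(x, y) ≡ 0 (mod 5); the common zeros in that column are the intersection.
  x = 0: f ≡ 0 at y ∈ ∅; g ≡ 0 at y ∈ {1, 2}; common: ∅.
  x = 1: f ≡ 0 at y ∈ {1, 2}; g ≡ 0 at y ∈ {0, 2}; common: {2}.
  x = 2: f ≡ 0 at y ∈ ∅; g ≡ 0 at y ∈ {0, 1}; common: ∅.
  x = 3: f ≡ 0 at y ∈ {3}; g ≡ 0 at y ∈ ∅; common: ∅.
  x = 4: f ≡ 0 at y ∈ {0}; g ≡ 0 at y ∈ ∅; common: ∅.
Collecting: common zeros = {(1, 2)}, so the count is 1.
Comparison with the Bézout bound: 1 ≤ 4 = deg(f)·deg(g), as expected for curves with no common component (the affine F_5-count falls short of the bound because intersections may lie at infinity, over extension fields, or carry multiplicity).


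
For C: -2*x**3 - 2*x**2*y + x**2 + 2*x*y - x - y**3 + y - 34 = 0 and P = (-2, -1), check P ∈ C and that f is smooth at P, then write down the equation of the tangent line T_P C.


Tangent line at P: -39*x - 14*y - 92 = 0.

Step 1: f(-2, -1) = 0, so P lies on C.
Step 2: partial derivatives
  f_x(x, y) = -6*x**2 - 4*x*y + 2*x + 2*y - 1, f_y(x, y) = -2*x**2 + 2*x - 3*y**2 + 1.
  f_x(P) = -39, f_y(P) = -14 (gradient nonzero, so P is smooth).
Step 3: tangent line at P: -39·(x − -2) + -14·(y − -1) = 0.
Expanding: -39*x - 14*y - 92 = 0.


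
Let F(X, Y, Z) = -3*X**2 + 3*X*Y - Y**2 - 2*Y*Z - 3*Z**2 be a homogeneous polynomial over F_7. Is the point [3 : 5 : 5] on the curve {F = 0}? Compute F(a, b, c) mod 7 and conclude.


F(3,5,5) ≡ 1 (mod 7); P is NOT on the curve.

Evaluate F(3, 5, 5) term-by-term (mod 7).
  -3*X**2 ↦ -3·9·1·1 = -27
  3*X*Y ↦ 3·3·5·1 = 45
  -Y**2 ↦ -1·1·25·1 = -25
  -2*Y*Z ↦ -2·1·5·5 = -50
  -3*Z**2 ↦ -3·1·1·25 = -75
Sum: F(3, 5, 5) = (-27) + (45) + (-25) + (-50) + (-75) = -132.
Reducing mod 7: -132 ≡ 1 (mod 7).
Since F(a, b, c) ≡ 1 ≠ 0 (mod 7), P does NOT lie on the curve.


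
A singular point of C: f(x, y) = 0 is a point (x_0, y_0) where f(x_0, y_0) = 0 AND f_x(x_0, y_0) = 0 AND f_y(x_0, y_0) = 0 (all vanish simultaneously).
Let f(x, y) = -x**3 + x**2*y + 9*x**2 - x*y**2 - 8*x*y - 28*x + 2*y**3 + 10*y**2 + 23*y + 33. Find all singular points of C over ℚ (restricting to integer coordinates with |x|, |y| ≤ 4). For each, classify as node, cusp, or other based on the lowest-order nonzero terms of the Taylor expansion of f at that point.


Singular points: {(3, -1)}; classification: node.

Compute partial derivatives:
  f_x = -3*x**2 + 2*x*y + 18*x - y**2 - 8*y - 28.
  f_y = x**2 - 2*x*y - 8*x + 6*y**2 + 20*y + 23.
Scan x_0 ∈ {−4, ..., 4}. For each x_0, f_y(x_0, y) is a polynomial in y; find its integer roots y ∈ {−4, ..., 4}, then test f_x and f at those candidates.
  x = -4: f_y(-4, y) = 6*y**2 + 28*y + 71; no integer root y with |y| ≤ 4.
  x = -3: f_y(-3, y) = 6*y**2 + 26*y + 56; no integer root y with |y| ≤ 4.
  x = -2: f_y(-2, y) = 6*y**2 + 24*y + 43; no integer root y with |y| ≤ 4.
  x = -1: f_y(-1, y) = 6*y**2 + 22*y + 32; no integer root y with |y| ≤ 4.
  x = 0: f_y(0, y) = 6*y**2 + 20*y + 23; no integer root y with |y| ≤ 4.
  x = 1: f_y(1, y) = 6*y**2 + 18*y + 16; no integer root y with |y| ≤ 4.
  x = 2: f_y(2, y) = 6*y**2 + 16*y + 11; no integer root y with |y| ≤ 4.
  x = 3: f_y(3, y) = 6*y**2 + 14*y + 8; vanishes at y ∈ {-1}. (3, -1): f_x = 0, f = 0 — SINGULAR.
  x = 4: f_y(4, y) = 6*y**2 + 12*y + 7; no integer root y with |y| ≤ 4.
Only singular point on the grid: (3, -1).
Classify: substitute x = 3 + u, y = -1 + v and expand: f = -u**3 + u**2*v - u**2 - u*v**2 + 2*v**3 + v**2.
No constant or linear terms (consistent with a singular point). Quadratic part: -u**2 + v**2. Cubic part: -u**3 + u**2*v - u*v**2 + 2*v**3.
The quadratic part v**2 - u**2 = (v − u)(v + u) splits into two distinct linear factors, so there are two distinct tangent lines y − -1 = ±(x − 3) — this is a node (ordinary double point).
Classification: node.


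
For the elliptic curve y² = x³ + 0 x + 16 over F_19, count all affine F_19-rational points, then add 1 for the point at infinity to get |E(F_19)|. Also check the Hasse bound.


Affine points = {(0, 4), (0, 15), (1, 6), (1, 13), (2, 9), (2, 10), (3, 9), (3, 10), (4, 2), (4, 17), (6, 2), (6, 17), (7, 6), (7, 13), (9, 2), (9, 17), (10, 3), (10, 16), (11, 6), (11, 13), (13, 3), (13, 16), (14, 9), (14, 10), (15, 3), (15, 16)}; affine count = 26; |E(F_19)| = 27.

Discriminant check: Δ ∝ 4a³ + 27b² = 4·0³ + 27·16² = 4·0 + 27·256 ≡ 15 (mod 19). Nonzero ⇒ E is nonsingular.
For each x ∈ F_19, compute rhs = x³ + 0·x + 16 mod 19, then count y ∈ F_19 with y² ≡ rhs.
  x = 0: rhs = 16, matching y values: 4, 15 (2 points).
  x = 1: rhs = 17, matching y values: 6, 13 (2 points).
  x = 2: rhs = 5, matching y values: 9, 10 (2 points).
  x = 3: rhs = 5, matching y values: 9, 10 (2 points).
  x = 4: rhs = 4, matching y values: 2, 17 (2 points).
  x = 5: rhs = 8, matching y values: none (0 points).
  x = 6: rhs = 4, matching y values: 2, 17 (2 points).
  x = 7: rhs = 17, matching y values: 6, 13 (2 points).
  x = 8: rhs = 15, matching y values: none (0 points).
  x = 9: rhs = 4, matching y values: 2, 17 (2 points).
  x = 10: rhs = 9, matching y values: 3, 16 (2 points).
  x = 11: rhs = 17, matching y values: 6, 13 (2 points).
  x = 12: rhs = 15, matching y values: none (0 points).
  x = 13: rhs = 9, matching y values: 3, 16 (2 points).
  x = 14: rhs = 5, matching y values: 9, 10 (2 points).
  x = 15: rhs = 9, matching y values: 3, 16 (2 points).
  x = 16: rhs = 8, matching y values: none (0 points).
  x = 17: rhs = 8, matching y values: none (0 points).
  x = 18: rhs = 15, matching y values: none (0 points).
Total affine count: 26.
Full point count |E(F_19)| = 26 + 1 = 27.
Hasse bound: |27 − (19+1)| = |7| = 7 ≤ 2√19 ≈ 8.7178 ✓.


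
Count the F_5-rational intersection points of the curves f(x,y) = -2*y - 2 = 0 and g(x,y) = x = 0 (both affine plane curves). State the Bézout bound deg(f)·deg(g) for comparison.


Common zeros: {(0, 4)}; count = 1; Bézout bound = 1.

deg(f) = 1, deg(g) = 1, so Bézout bound = 1.
Scan x ∈ F_5. For each x, list the y ∈ F_5 with f(x, y) ≡ 0 and those with g(x, y) ≡ 0 (mod 5); the common zeros in that column are the intersection.
  x = 0: f ≡ 0 at y ∈ {4}; g ≡ 0 at y ∈ {0, 1, 2, 3, 4}; common: {4}.
  x = 1: f ≡ 0 at y ∈ {4}; g ≡ 0 at y ∈ ∅; common: ∅.
  x = 2: f ≡ 0 at y ∈ {4}; g ≡ 0 at y ∈ ∅; common: ∅.
  x = 3: f ≡ 0 at y ∈ {4}; g ≡ 0 at y ∈ ∅; common: ∅.
  x = 4: f ≡ 0 at y ∈ {4}; g ≡ 0 at y ∈ ∅; common: ∅.
Collecting: common zeros = {(0, 4)}, so the count is 1.
Comparison with the Bézout bound: 1 ≤ 1 = deg(f)·deg(g), as expected for curves with no common component (the bound is attained).


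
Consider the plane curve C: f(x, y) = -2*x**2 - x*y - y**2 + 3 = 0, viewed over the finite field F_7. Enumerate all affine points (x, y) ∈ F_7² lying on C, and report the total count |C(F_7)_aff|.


Affine F_7-points: ∅; count = 0.

For each of the 49 pairs (x, y) ∈ F_7², evaluate f(x, y) mod 7. Record the zeros.
  x = 0: [0↦3, 1↦2, 2↦6, 3↦1, 4↦1, 5↦6, 6↦2]  zeros at y ∈ ∅
  x = 1: [0↦1, 1↦6, 2↦2, 3↦3, 4↦2, 5↦6, 6↦1]  zeros at y ∈ ∅
  x = 2: [0↦2, 1↦6, 2↦1, 3↦1, 4↦6, 5↦2, 6↦3]  zeros at y ∈ ∅
  x = 3: [0↦6, 1↦2, 2↦3, 3↦2, 4↦6, 5↦1, 6↦1]  zeros at y ∈ ∅
  x = 4: [0↦6, 1↦1, 2↦1, 3↦6, 4↦2, 5↦3, 6↦2]  zeros at y ∈ ∅
  x = 5: [0↦2, 1↦3, 2↦2, 3↦6, 4↦1, 5↦1, 6↦6]  zeros at y ∈ ∅
  x = 6: [0↦1, 1↦1, 2↦6, 3↦2, 4↦3, 5↦2, 6↦6]  zeros at y ∈ ∅
Collecting zeros: affine points = ∅.
Total count |C(F_7)_aff| = 0.


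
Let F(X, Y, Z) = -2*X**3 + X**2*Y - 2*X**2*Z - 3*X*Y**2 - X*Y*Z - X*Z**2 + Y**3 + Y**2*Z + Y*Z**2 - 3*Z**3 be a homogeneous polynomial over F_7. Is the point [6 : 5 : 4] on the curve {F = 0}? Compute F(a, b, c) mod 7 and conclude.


F(6,5,4) ≡ 6 (mod 7); P is NOT on the curve.

Evaluate F(6, 5, 4) term-by-term (mod 7).
  -2*X**3 ↦ -2·216·1·1 = -432
  X**2*Y ↦ 1·36·5·1 = 180
  -2*X**2*Z ↦ -2·36·1·4 = -288
  -3*X*Y**2 ↦ -3·6·25·1 = -450
  -X*Y*Z ↦ -1·6·5·4 = -120
  -X*Z**2 ↦ -1·6·1·16 = -96
  Y**3 ↦ 1·1·125·1 = 125
  Y**2*Z ↦ 1·1·25·4 = 100
  Y*Z**2 ↦ 1·1·5·16 = 80
  -3*Z**3 ↦ -3·1·1·64 = -192
Sum: F(6, 5, 4) = (-432) + (180) + (-288) + (-450) + (-120) + (-96) + (125) + (100) + (80) + (-192) = -1093.
Reducing mod 7: -1093 ≡ 6 (mod 7).
Since F(a, b, c) ≡ 6 ≠ 0 (mod 7), P does NOT lie on the curve.


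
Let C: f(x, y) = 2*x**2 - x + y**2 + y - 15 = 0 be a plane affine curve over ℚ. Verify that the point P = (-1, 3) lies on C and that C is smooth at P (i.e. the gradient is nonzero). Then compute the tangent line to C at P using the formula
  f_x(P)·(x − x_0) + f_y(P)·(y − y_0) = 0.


Tangent line at P: -5*x + 7*y - 26 = 0.

Step 1: f(-1, 3) = 0, so P lies on C.
Step 2: partial derivatives
  f_x(x, y) = 4*x - 1, f_y(x, y) = 2*y + 1.
  f_x(P) = -5, f_y(P) = 7 (gradient nonzero, so P is smooth).
Step 3: tangent line at P: -5·(x − -1) + 7·(y − 3) = 0.
Expanding: -5*x + 7*y - 26 = 0.


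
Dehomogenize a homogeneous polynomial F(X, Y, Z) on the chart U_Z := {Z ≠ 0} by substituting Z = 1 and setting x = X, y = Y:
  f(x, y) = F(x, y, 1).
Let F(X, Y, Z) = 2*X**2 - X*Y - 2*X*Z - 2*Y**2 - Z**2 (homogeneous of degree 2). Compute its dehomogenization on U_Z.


f(x, y) = 2*x**2 - x*y - 2*x - 2*y**2 - 1

On U_Z we set Z = 1. Each monomial c·X^i·Y^j·Z^k in F becomes c·x^i·y^j·1^k = c·x^i·y^j.
Substituting Z = 1: F(X, Y, 1) = 2*x**2 - x*y - 2*x - 2*y**2 - 1.
Note: deg(f) ≤ deg(F) = 2; strict inequality happens when F is divisible by Z (lost terms).


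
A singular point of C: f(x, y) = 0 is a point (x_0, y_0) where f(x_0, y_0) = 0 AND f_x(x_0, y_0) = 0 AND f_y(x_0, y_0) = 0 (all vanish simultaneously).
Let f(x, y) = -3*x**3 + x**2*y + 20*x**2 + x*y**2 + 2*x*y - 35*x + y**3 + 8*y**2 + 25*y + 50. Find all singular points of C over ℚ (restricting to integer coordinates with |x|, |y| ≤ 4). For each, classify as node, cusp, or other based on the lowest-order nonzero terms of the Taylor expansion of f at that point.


Singular points: {(2, -3)}; classification: node.

Compute partial derivatives:
  f_x = -9*x**2 + 2*x*y + 40*x + y**2 + 2*y - 35.
  f_y = x**2 + 2*x*y + 2*x + 3*y**2 + 16*y + 25.
Scan x_0 ∈ {−4, ..., 4}. For each x_0, f_y(x_0, y) is a polynomial in y; find its integer roots y ∈ {−4, ..., 4}, then test f_x and f at those candidates.
  x = -4: f_y(-4, y) = 3*y**2 + 8*y + 33; no integer root y with |y| ≤ 4.
  x = -3: f_y(-3, y) = 3*y**2 + 10*y + 28; no integer root y with |y| ≤ 4.
  x = -2: f_y(-2, y) = 3*y**2 + 12*y + 25; no integer root y with |y| ≤ 4.
  x = -1: f_y(-1, y) = 3*y**2 + 14*y + 24; no integer root y with |y| ≤ 4.
  x = 0: f_y(0, y) = 3*y**2 + 16*y + 25; no integer root y with |y| ≤ 4.
  x = 1: f_y(1, y) = 3*y**2 + 18*y + 28; no integer root y with |y| ≤ 4.
  x = 2: f_y(2, y) = 3*y**2 + 20*y + 33; vanishes at y ∈ {-3}. (2, -3): f_x = 0, f = 0 — SINGULAR.
  x = 3: f_y(3, y) = 3*y**2 + 22*y + 40; vanishes at y ∈ {-4}. (3, -4): f_x = -12 ≠ 0.
  x = 4: f_y(4, y) = 3*y**2 + 24*y + 49; no integer root y with |y| ≤ 4.
Only singular point on the grid: (2, -3).
Classify: substitute x = 2 + u, y = -3 + v and expand: f = -3*u**3 + u**2*v - u**2 + u*v**2 + v**3 + v**2.
No constant or linear terms (consistent with a singular point). Quadratic part: -u**2 + v**2. Cubic part: -3*u**3 + u**2*v + u*v**2 + v**3.
The quadratic part v**2 - u**2 = (v − u)(v + u) splits into two distinct linear factors, so there are two distinct tangent lines y − -3 = ±(x − 2) — this is a node (ordinary double point).
Classification: node.


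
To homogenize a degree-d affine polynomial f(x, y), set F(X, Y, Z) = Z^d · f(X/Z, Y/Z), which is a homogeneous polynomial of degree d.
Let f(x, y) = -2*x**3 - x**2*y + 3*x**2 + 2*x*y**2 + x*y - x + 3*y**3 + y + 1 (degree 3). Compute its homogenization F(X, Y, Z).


F(X, Y, Z) = -2*X**3 - X**2*Y + 3*X**2*Z + 2*X*Y**2 + X*Y*Z - X*Z**2 + 3*Y**3 + Y*Z**2 + Z**3

deg(f) = 3.
Substitute x = X/Z, y = Y/Z into f, then multiply by Z^3.
  monomial -2·x^3·y^0 ↦ -2·X^3·Y^0·Z^0.
  monomial -1·x^2·y^1 ↦ -1·X^2·Y^1·Z^0.
  monomial 3·x^2·y^0 ↦ 3·X^2·Y^0·Z^1.
  monomial 2·x^1·y^2 ↦ 2·X^1·Y^2·Z^0.
  monomial 1·x^1·y^1 ↦ 1·X^1·Y^1·Z^1.
  monomial -1·x^1·y^0 ↦ -1·X^1·Y^0·Z^2.
  monomial 3·x^0·y^3 ↦ 3·X^0·Y^3·Z^0.
  monomial 1·x^0·y^1 ↦ 1·X^0·Y^1·Z^2.
  monomial 1·x^0·y^0 ↦ 1·X^0·Y^0·Z^3.
Collecting: F(X, Y, Z) = -2*X**3 - X**2*Y + 3*X**2*Z + 2*X*Y**2 + X*Y*Z - X*Z**2 + 3*Y**3 + Y*Z**2 + Z**3.


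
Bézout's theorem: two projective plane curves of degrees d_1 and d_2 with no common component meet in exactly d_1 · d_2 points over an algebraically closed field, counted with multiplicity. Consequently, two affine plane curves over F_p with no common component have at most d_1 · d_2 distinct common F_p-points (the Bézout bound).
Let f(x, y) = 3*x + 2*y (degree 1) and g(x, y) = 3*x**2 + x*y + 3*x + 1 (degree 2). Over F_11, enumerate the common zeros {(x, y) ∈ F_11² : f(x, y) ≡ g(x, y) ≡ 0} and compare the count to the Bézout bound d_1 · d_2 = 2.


Common zeros: {(1, 4), (8, 10)}; count = 2; Bézout bound = 2.

deg(f) = 1, deg(g) = 2, so Bézout bound = 2.
Scan x ∈ F_11. For each x, list the y ∈ F_11 with f(x, y) ≡ 0 and those with g(x, y) ≡ 0 (mod 11); the common zeros in that column are the intersection.
  x = 0: f ≡ 0 at y ∈ {0}; g ≡ 0 at y ∈ ∅; common: ∅.
  x = 1: f ≡ 0 at y ∈ {4}; g ≡ 0 at y ∈ {4}; common: {4}.
  x = 2: f ≡ 0 at y ∈ {8}; g ≡ 0 at y ∈ {7}; common: ∅.
  x = 3: f ≡ 0 at y ∈ {1}; g ≡ 0 at y ∈ {6}; common: ∅.
  x = 4: f ≡ 0 at y ∈ {5}; g ≡ 0 at y ∈ {4}; common: ∅.
  x = 5: f ≡ 0 at y ∈ {9}; g ≡ 0 at y ∈ {6}; common: ∅.
  x = 6: f ≡ 0 at y ∈ {2}; g ≡ 0 at y ∈ {10}; common: ∅.
  x = 7: f ≡ 0 at y ∈ {6}; g ≡ 0 at y ∈ {1}; common: ∅.
  x = 8: f ≡ 0 at y ∈ {10}; g ≡ 0 at y ∈ {10}; common: {10}.
  x = 9: f ≡ 0 at y ∈ {3}; g ≡ 0 at y ∈ {9}; common: ∅.
  x = 10: f ≡ 0 at y ∈ {7}; g ≡ 0 at y ∈ {1}; common: ∅.
Collecting: common zeros = {(1, 4), (8, 10)}, so the count is 2.
Comparison with the Bézout bound: 2 ≤ 2 = deg(f)·deg(g), as expected for curves with no common component (the bound is attained).


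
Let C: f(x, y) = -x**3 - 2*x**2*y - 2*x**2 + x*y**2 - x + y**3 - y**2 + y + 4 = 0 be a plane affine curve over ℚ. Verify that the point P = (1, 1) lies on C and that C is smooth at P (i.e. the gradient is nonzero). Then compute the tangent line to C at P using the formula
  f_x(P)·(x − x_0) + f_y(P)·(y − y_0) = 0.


Tangent line at P: -11*x + 2*y + 9 = 0.

Step 1: f(1, 1) = 0, so P lies on C.
Step 2: partial derivatives
  f_x(x, y) = -3*x**2 - 4*x*y - 4*x + y**2 - 1, f_y(x, y) = -2*x**2 + 2*x*y + 3*y**2 - 2*y + 1.
  f_x(P) = -11, f_y(P) = 2 (gradient nonzero, so P is smooth).
Step 3: tangent line at P: -11·(x − 1) + 2·(y − 1) = 0.
Expanding: -11*x + 2*y + 9 = 0.


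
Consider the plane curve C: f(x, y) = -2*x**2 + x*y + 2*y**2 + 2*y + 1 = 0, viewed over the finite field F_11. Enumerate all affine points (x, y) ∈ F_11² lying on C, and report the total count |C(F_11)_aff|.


Affine F_11-points: {(4, 2), (4, 6), (5, 4), (5, 9), (6, 8), (6, 10), (8, 2), (8, 4), (9, 3), (9, 8), (10, 6), (10, 10)}; count = 12.

For each of the 121 pairs (x, y) ∈ F_11², evaluate f(x, y) mod 11. Record the zeros.
  x = 0: [0↦1, 1↦5, 2↦2, 3↦3, 4↦8, 5↦6, 6↦8, 7↦3, 8↦2, 9↦5, 10↦1]  zeros at y ∈ ∅
  x = 1: [0↦10, 1↦4, 2↦2, 3↦4, 4↦10, 5↦9, 6↦1, 7↦8, 8↦8, 9↦1, 10↦9]  zeros at y ∈ ∅
  x = 2: [0↦4, 1↦10, 2↦9, 3↦1, 4↦8, 5↦8, 6↦1, 7↦9, 8↦10, 9↦4, 10↦2]  zeros at y ∈ ∅
  x = 3: [0↦5, 1↦1, 2↦1, 3↦5, 4↦2, 5↦3, 6↦8, 7↦6, 8↦8, 9↦3, 10↦2]  zeros at y ∈ ∅
  x = 4: [0↦2, 1↦10, 2↦0, 3↦5, 4↦3, 5↦5, 6↦0, 7↦10, 8↦2, 9↦9, 10↦9]  zeros at y ∈ {2, 6}
  x = 5: [0↦6, 1↦4, 2↦6, 3↦1, 4↦0, 5↦3, 6↦10, 7↦10, 8↦3, 9↦0, 10↦1]  zeros at y ∈ {4, 9}
  x = 6: [0↦6, 1↦5, 2↦8, 3↦4, 4↦4, 5↦8, 6↦5, 7↦6, 8↦0, 9↦9, 10↦0]  zeros at y ∈ {8, 10}
  x = 7: [0↦2, 1↦2, 2↦6, 3↦3, 4↦4, 5↦9, 6↦7, 7↦9, 8↦4, 9↦3, 10↦6]  zeros at y ∈ ∅
  x = 8: [0↦5, 1↦6, 2↦0, 3↦9, 4↦0, 5↦6, 6↦5, 7↦8, 8↦4, 9↦4, 10↦8]  zeros at y ∈ {2, 4}
  x = 9: [0↦4, 1↦6, 2↦1, 3↦0, 4↦3, 5↦10, 6↦10, 7↦3, 8↦0, 9↦1, 10↦6]  zeros at y ∈ {3, 8}
  x = 10: [0↦10, 1↦2, 2↦9, 3↦9, 4↦2, 5↦10, 6↦0, 7↦5, 8↦3, 9↦5, 10↦0]  zeros at y ∈ {6, 10}
Collecting zeros: affine points = {(4, 2), (4, 6), (5, 4), (5, 9), (6, 8), (6, 10), (8, 2), (8, 4), (9, 3), (9, 8), (10, 6), (10, 10)}.
Total count |C(F_11)_aff| = 12.


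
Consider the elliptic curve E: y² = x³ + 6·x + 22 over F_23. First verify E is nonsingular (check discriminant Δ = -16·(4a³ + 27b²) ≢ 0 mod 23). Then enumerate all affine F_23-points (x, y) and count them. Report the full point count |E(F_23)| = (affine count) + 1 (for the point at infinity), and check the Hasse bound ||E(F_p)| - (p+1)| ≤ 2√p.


Affine points = {(1, 11), (1, 12), (4, 8), (4, 15), (5, 4), (5, 19), (7, 4), (7, 19), (9, 0), (10, 1), (10, 22), (11, 4), (11, 19), (17, 0), (19, 7), (19, 16), (20, 0), (21, 5), (21, 18)}; affine count = 19; |E(F_23)| = 20.

Discriminant check: Δ ∝ 4a³ + 27b² = 4·6³ + 27·22² = 4·216 + 27·484 ≡ 17 (mod 23). Nonzero ⇒ E is nonsingular.
For each x ∈ F_23, compute rhs = x³ + 6·x + 22 mod 23, then count y ∈ F_23 with y² ≡ rhs.
  x = 0: rhs = 22, matching y values: none (0 points).
  x = 1: rhs = 6, matching y values: 11, 12 (2 points).
  x = 2: rhs = 19, matching y values: none (0 points).
  x = 3: rhs = 21, matching y values: none (0 points).
  x = 4: rhs = 18, matching y values: 8, 15 (2 points).
  x = 5: rhs = 16, matching y values: 4, 19 (2 points).
  x = 6: rhs = 21, matching y values: none (0 points).
  x = 7: rhs = 16, matching y values: 4, 19 (2 points).
  x = 8: rhs = 7, matching y values: none (0 points).
  x = 9: rhs = 0, matching y values: 0 (1 points).
  x = 10: rhs = 1, matching y values: 1, 22 (2 points).
  x = 11: rhs = 16, matching y values: 4, 19 (2 points).
  x = 12: rhs = 5, matching y values: none (0 points).
  x = 13: rhs = 20, matching y values: none (0 points).
  x = 14: rhs = 21, matching y values: none (0 points).
  x = 15: rhs = 14, matching y values: none (0 points).
  x = 16: rhs = 5, matching y values: none (0 points).
  x = 17: rhs = 0, matching y values: 0 (1 points).
  x = 18: rhs = 5, matching y values: none (0 points).
  x = 19: rhs = 3, matching y values: 7, 16 (2 points).
  x = 20: rhs = 0, matching y values: 0 (1 points).
  x = 21: rhs = 2, matching y values: 5, 18 (2 points).
  x = 22: rhs = 15, matching y values: none (0 points).
Total affine count: 19.
Full point count |E(F_23)| = 19 + 1 = 20.
Hasse bound: |20 − (23+1)| = |-4| = 4 ≤ 2√23 ≈ 9.5917 ✓.


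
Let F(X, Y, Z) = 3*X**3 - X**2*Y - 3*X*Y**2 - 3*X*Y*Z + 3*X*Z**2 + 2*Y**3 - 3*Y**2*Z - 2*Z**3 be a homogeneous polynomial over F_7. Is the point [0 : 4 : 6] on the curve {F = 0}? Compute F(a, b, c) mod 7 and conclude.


F(0,4,6) ≡ 3 (mod 7); P is NOT on the curve.

Evaluate F(0, 4, 6) term-by-term (mod 7).
  3*X**3 ↦ 3·0·1·1 = 0
  -X**2*Y ↦ -1·0·4·1 = 0
  -3*X*Y**2 ↦ -3·0·16·1 = 0
  -3*X*Y*Z ↦ -3·0·4·6 = 0
  3*X*Z**2 ↦ 3·0·1·36 = 0
  2*Y**3 ↦ 2·1·64·1 = 128
  -3*Y**2*Z ↦ -3·1·16·6 = -288
  -2*Z**3 ↦ -2·1·1·216 = -432
Sum: F(0, 4, 6) = (0) + (0) + (0) + (0) + (0) + (128) + (-288) + (-432) = -592.
Reducing mod 7: -592 ≡ 3 (mod 7).
Since F(a, b, c) ≡ 3 ≠ 0 (mod 7), P does NOT lie on the curve.


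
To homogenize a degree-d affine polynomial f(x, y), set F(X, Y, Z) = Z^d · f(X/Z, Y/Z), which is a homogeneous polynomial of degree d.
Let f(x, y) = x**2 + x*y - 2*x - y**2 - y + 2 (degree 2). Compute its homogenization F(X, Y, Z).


F(X, Y, Z) = X**2 + X*Y - 2*X*Z - Y**2 - Y*Z + 2*Z**2

deg(f) = 2.
Substitute x = X/Z, y = Y/Z into f, then multiply by Z^2.
  monomial 1·x^2·y^0 ↦ 1·X^2·Y^0·Z^0.
  monomial 1·x^1·y^1 ↦ 1·X^1·Y^1·Z^0.
  monomial -2·x^1·y^0 ↦ -2·X^1·Y^0·Z^1.
  monomial -1·x^0·y^2 ↦ -1·X^0·Y^2·Z^0.
  monomial -1·x^0·y^1 ↦ -1·X^0·Y^1·Z^1.
  monomial 2·x^0·y^0 ↦ 2·X^0·Y^0·Z^2.
Collecting: F(X, Y, Z) = X**2 + X*Y - 2*X*Z - Y**2 - Y*Z + 2*Z**2.


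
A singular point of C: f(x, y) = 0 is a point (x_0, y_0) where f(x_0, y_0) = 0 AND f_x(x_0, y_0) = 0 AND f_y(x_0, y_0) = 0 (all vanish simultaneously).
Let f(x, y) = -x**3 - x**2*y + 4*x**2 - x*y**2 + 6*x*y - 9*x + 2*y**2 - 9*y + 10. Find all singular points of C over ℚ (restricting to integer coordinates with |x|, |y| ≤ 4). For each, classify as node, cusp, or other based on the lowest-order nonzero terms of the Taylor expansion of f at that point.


Singular points: {(1, 2)}; classification: node.

Compute partial derivatives:
  f_x = -3*x**2 - 2*x*y + 8*x - y**2 + 6*y - 9.
  f_y = -x**2 - 2*x*y + 6*x + 4*y - 9.
Scan x_0 ∈ {−4, ..., 4}. For each x_0, f_y(x_0, y) is a polynomial in y; find its integer roots y ∈ {−4, ..., 4}, then test f_x and f at those candidates.
  x = -4: f_y(-4, y) = 12*y - 49; no integer root y with |y| ≤ 4.
  x = -3: f_y(-3, y) = 10*y - 36; no integer root y with |y| ≤ 4.
  x = -2: f_y(-2, y) = 8*y - 25; no integer root y with |y| ≤ 4.
  x = -1: f_y(-1, y) = 6*y - 16; no integer root y with |y| ≤ 4.
  x = 0: f_y(0, y) = 4*y - 9; no integer root y with |y| ≤ 4.
  x = 1: f_y(1, y) = 2*y - 4; vanishes at y ∈ {2}. (1, 2): f_x = 0, f = 0 — SINGULAR.
  x = 2: f_y(2, y) = -1; no integer root y with |y| ≤ 4.
  x = 3: f_y(3, y) = -2*y; vanishes at y ∈ {0}. (3, 0): f_x = -12 ≠ 0.
  x = 4: f_y(4, y) = -4*y - 1; no integer root y with |y| ≤ 4.
Only singular point on the grid: (1, 2).
Classify: substitute x = 1 + u, y = 2 + v and expand: f = -u**3 - u**2*v - u**2 - u*v**2 + v**2.
No constant or linear terms (consistent with a singular point). Quadratic part: -u**2 + v**2. Cubic part: -u**3 - u**2*v - u*v**2.
The quadratic part v**2 - u**2 = (v − u)(v + u) splits into two distinct linear factors, so there are two distinct tangent lines y − 2 = ±(x − 1) — this is a node (ordinary double point).
Classification: node.


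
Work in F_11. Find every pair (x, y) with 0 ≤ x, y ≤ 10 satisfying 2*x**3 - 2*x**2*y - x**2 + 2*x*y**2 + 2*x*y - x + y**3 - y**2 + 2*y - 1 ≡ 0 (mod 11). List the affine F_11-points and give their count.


Affine F_11-points: {(0, 4), (2, 1), (3, 10), (4, 2), (4, 5), (4, 8), (5, 2), (5, 4), (5, 7), (6, 3), (7, 1), (9, 1), (10, 2)}; count = 13.

For each of the 121 pairs (x, y) ∈ F_11², evaluate f(x, y) mod 11. Record the zeros.
  x = 0: [0↦10, 1↦1, 2↦7, 3↦1, 4↦0, 5↦10, 6↦4, 7↦10, 8↦1, 9↦5, 10↦6]  zeros at y ∈ {4}
  x = 1: [0↦10, 1↦3, 2↦4, 3↦8, 4↦10, 5↦5, 6↦10, 7↦9, 8↦8, 9↦2, 10↦8]  zeros at y ∈ ∅
  x = 2: [0↦9, 1↦0, 2↦3, 3↦2, 4↦3, 5↦1, 6↦2, 7↦1, 8↦4, 9↦6, 10↦2]  zeros at y ∈ {1}
  x = 3: [0↦8, 1↦4, 2↦5, 3↦6, 4↦2, 5↦10, 6↦3, 7↦9, 8↦1, 9↦7, 10↦0]  zeros at y ∈ {10}
  x = 4: [0↦8, 1↦5, 2↦0, 3↦10, 4↦8, 5↦0, 6↦3, 7↦1, 8↦0, 9↦6, 10↦3]  zeros at y ∈ {2, 5, 8}
  x = 5: [0↦10, 1↦4, 2↦0, 3↦4, 4↦0, 5↦5, 6↦3, 7↦0, 8↦2, 9↦4, 10↦1]  zeros at y ∈ {2, 4, 7}
  x = 6: [0↦4, 1↦2, 2↦6, 3↦0, 4↦1, 5↦4, 6↦4, 7↦7, 8↦8, 9↦2, 10↦6]  zeros at y ∈ {3}
  x = 7: [0↦2, 1↦0, 2↦8, 3↦10, 4↦1, 5↦9, 6↦7, 7↦1, 8↦8, 9↦1, 10↦8]  zeros at y ∈ {1}
  x = 8: [0↦5, 1↦10, 2↦7, 3↦2, 4↦1, 5↦10, 6↦2, 7↦5, 8↦3, 9↦2, 10↦8]  zeros at y ∈ ∅
  x = 9: [0↦3, 1↦0, 2↦4, 3↦10, 4↦2, 5↦8, 6↦1, 7↦9, 8↦5, 9↦6, 10↦7]  zeros at y ∈ {1}
  x = 10: [0↦8, 1↦4, 2↦0, 3↦2, 4↦5, 5↦4, 6↦5, 7↦3, 8↦4, 9↦3, 10↦6]  zeros at y ∈ {2}
Collecting zeros: affine points = {(0, 4), (2, 1), (3, 10), (4, 2), (4, 5), (4, 8), (5, 2), (5, 4), (5, 7), (6, 3), (7, 1), (9, 1), (10, 2)}.
Total count |C(F_11)_aff| = 13.


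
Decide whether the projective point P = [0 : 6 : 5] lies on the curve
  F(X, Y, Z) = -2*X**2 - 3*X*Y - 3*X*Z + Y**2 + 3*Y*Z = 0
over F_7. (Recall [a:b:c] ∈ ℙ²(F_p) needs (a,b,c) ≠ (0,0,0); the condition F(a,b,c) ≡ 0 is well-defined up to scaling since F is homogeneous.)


F(0,6,5) ≡ 0 (mod 7); P is on the curve.

Evaluate F(0, 6, 5) term-by-term (mod 7).
  -2*X**2 ↦ -2·0·1·1 = 0
  -3*X*Y ↦ -3·0·6·1 = 0
  -3*X*Z ↦ -3·0·1·5 = 0
  Y**2 ↦ 1·1·36·1 = 36
  3*Y*Z ↦ 3·1·6·5 = 90
Sum: F(0, 6, 5) = (0) + (0) + (0) + (36) + (90) = 126.
Reducing mod 7: 126 ≡ 0 (mod 7).
Since F(a, b, c) ≡ 0 (mod 7), P lies on the curve.


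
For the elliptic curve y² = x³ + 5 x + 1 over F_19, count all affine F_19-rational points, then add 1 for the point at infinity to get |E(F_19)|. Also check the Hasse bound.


Affine points = {(0, 1), (0, 18), (1, 8), (1, 11), (2, 0), (3, 9), (3, 10), (4, 3), (4, 16), (6, 0), (10, 5), (10, 14), (11, 0), (16, 4), (16, 15)}; affine count = 15; |E(F_19)| = 16.

Discriminant check: Δ ∝ 4a³ + 27b² = 4·5³ + 27·1² = 4·125 + 27·1 ≡ 14 (mod 19). Nonzero ⇒ E is nonsingular.
For each x ∈ F_19, compute rhs = x³ + 5·x + 1 mod 19, then count y ∈ F_19 with y² ≡ rhs.
  x = 0: rhs = 1, matching y values: 1, 18 (2 points).
  x = 1: rhs = 7, matching y values: 8, 11 (2 points).
  x = 2: rhs = 0, matching y values: 0 (1 points).
  x = 3: rhs = 5, matching y values: 9, 10 (2 points).
  x = 4: rhs = 9, matching y values: 3, 16 (2 points).
  x = 5: rhs = 18, matching y values: none (0 points).
  x = 6: rhs = 0, matching y values: 0 (1 points).
  x = 7: rhs = 18, matching y values: none (0 points).
  x = 8: rhs = 2, matching y values: none (0 points).
  x = 9: rhs = 15, matching y values: none (0 points).
  x = 10: rhs = 6, matching y values: 5, 14 (2 points).
  x = 11: rhs = 0, matching y values: 0 (1 points).
  x = 12: rhs = 3, matching y values: none (0 points).
  x = 13: rhs = 2, matching y values: none (0 points).
  x = 14: rhs = 3, matching y values: none (0 points).
  x = 15: rhs = 12, matching y values: none (0 points).
  x = 16: rhs = 16, matching y values: 4, 15 (2 points).
  x = 17: rhs = 2, matching y values: none (0 points).
  x = 18: rhs = 14, matching y values: none (0 points).
Total affine count: 15.
Full point count |E(F_19)| = 15 + 1 = 16.
Hasse bound: |16 − (19+1)| = |-4| = 4 ≤ 2√19 ≈ 8.7178 ✓.


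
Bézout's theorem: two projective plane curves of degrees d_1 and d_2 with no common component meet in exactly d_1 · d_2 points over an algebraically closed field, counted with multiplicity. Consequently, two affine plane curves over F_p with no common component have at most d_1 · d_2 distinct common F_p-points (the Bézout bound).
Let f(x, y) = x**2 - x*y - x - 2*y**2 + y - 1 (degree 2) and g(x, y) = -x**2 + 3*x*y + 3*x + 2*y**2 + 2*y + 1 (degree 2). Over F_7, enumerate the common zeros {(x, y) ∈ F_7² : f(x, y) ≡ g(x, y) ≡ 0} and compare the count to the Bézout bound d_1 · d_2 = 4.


Common zeros: {(3, 4)}; count = 1; Bézout bound = 4.

deg(f) = 2, deg(g) = 2, so Bézout bound = 4.
Scan x ∈ F_7. For each x, list the y ∈ F_7 with f(x, y) ≡ 0 and those with g(x, y) ≡ 0 (mod 7); the common zeros in that column are the intersection.
  x = 0: f ≡ 0 at y ∈ {2}; g ≡ 0 at y ∈ ∅; common: ∅.
  x = 1: f ≡ 0 at y ∈ ∅; g ≡ 0 at y ∈ {2, 6}; common: ∅.
  x = 2: f ≡ 0 at y ∈ {4, 6}; g ≡ 0 at y ∈ ∅; common: ∅.
  x = 3: f ≡ 0 at y ∈ {2, 4}; g ≡ 0 at y ∈ {1, 4}; common: {4}.
  x = 4: f ≡ 0 at y ∈ ∅; g ≡ 0 at y ∈ ∅; common: ∅.
  x = 5: f ≡ 0 at y ∈ {6}; g ≡ 0 at y ∈ {4, 5}; common: ∅.
  x = 6: f ≡ 0 at y ∈ ∅; g ≡ 0 at y ∈ {5, 6}; common: ∅.
Collecting: common zeros = {(3, 4)}, so the count is 1.
Comparison with the Bézout bound: 1 ≤ 4 = deg(f)·deg(g), as expected for curves with no common component (the affine F_7-count falls short of the bound because intersections may lie at infinity, over extension fields, or carry multiplicity).


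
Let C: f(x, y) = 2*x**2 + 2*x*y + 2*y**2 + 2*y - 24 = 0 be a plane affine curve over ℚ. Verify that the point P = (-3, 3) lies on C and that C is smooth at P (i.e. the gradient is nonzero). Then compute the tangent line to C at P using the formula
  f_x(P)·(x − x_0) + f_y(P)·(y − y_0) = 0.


Tangent line at P: -6*x + 8*y - 42 = 0.

Step 1: f(-3, 3) = 0, so P lies on C.
Step 2: partial derivatives
  f_x(x, y) = 4*x + 2*y, f_y(x, y) = 2*x + 4*y + 2.
  f_x(P) = -6, f_y(P) = 8 (gradient nonzero, so P is smooth).
Step 3: tangent line at P: -6·(x − -3) + 8·(y − 3) = 0.
Expanding: -6*x + 8*y - 42 = 0.


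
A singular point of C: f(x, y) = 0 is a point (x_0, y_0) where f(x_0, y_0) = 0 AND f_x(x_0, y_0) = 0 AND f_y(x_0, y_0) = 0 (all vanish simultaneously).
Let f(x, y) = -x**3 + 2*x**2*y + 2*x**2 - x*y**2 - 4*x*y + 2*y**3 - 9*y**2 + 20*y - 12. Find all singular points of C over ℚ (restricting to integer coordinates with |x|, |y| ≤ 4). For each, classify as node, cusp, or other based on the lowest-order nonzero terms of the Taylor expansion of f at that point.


Singular points: {(2, 2)}; classification: cusp.

Compute partial derivatives:
  f_x = -3*x**2 + 4*x*y + 4*x - y**2 - 4*y.
  f_y = 2*x**2 - 2*x*y - 4*x + 6*y**2 - 18*y + 20.
Scan x_0 ∈ {−4, ..., 4}. For each x_0, f_y(x_0, y) is a polynomial in y; find its integer roots y ∈ {−4, ..., 4}, then test f_x and f at those candidates.
  x = -4: f_y(-4, y) = 6*y**2 - 10*y + 68; no integer root y with |y| ≤ 4.
  x = -3: f_y(-3, y) = 6*y**2 - 12*y + 50; no integer root y with |y| ≤ 4.
  x = -2: f_y(-2, y) = 6*y**2 - 14*y + 36; no integer root y with |y| ≤ 4.
  x = -1: f_y(-1, y) = 6*y**2 - 16*y + 26; no integer root y with |y| ≤ 4.
  x = 0: f_y(0, y) = 6*y**2 - 18*y + 20; no integer root y with |y| ≤ 4.
  x = 1: f_y(1, y) = 6*y**2 - 20*y + 18; no integer root y with |y| ≤ 4.
  x = 2: f_y(2, y) = 6*y**2 - 22*y + 20; vanishes at y ∈ {2}. (2, 2): f_x = 0, f = 0 — SINGULAR.
  x = 3: f_y(3, y) = 6*y**2 - 24*y + 26; no integer root y with |y| ≤ 4.
  x = 4: f_y(4, y) = 6*y**2 - 26*y + 36; no integer root y with |y| ≤ 4.
Only singular point on the grid: (2, 2).
Classify: substitute x = 2 + u, y = 2 + v and expand: f = -u**3 + 2*u**2*v - u*v**2 + 2*v**3 + v**2.
No constant or linear terms (consistent with a singular point). Quadratic part: v**2. Cubic part: -u**3 + 2*u**2*v - u*v**2 + 2*v**3.
The quadratic part v**2 is a perfect square, so there is a single (double) tangent line v = 0, i.e. y = 2. Restricting the cubic part to that line (v = 0) leaves -u**3 ≠ 0, so f is not divisible by v and the branch is v² ≈ u**3 to lowest order — this is a cusp.
Classification: cusp.
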